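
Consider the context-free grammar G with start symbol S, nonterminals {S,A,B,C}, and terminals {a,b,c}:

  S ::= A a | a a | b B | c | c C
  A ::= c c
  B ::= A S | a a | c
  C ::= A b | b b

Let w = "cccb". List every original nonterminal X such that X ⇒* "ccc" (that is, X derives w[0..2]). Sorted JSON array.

Convert to CNF:
  S -> A T1 | T0 C | T1 T1 | T2 B | c
  A -> T0 T0
  B -> A S | T1 T1 | c
  C -> A T2 | T2 T2
  T0 -> c
  T1 -> a
  T2 -> b

Fill CYK table bottom-up (cells [i..j] with 0 ≤ i ≤ j ≤ 2 only):
  [0..0]={B,S,T0}  "c"  orig:{B,S}
  [1..1]={B,S,T0}  "c"  orig:{B,S}
  [2..2]={B,S,T0}  "c"  orig:{B,S}
  [0..1]={A}  "cc"
  [1..2]={A}  "cc"
  [0..2]={B}  "ccc"

Original NTs in T[0,2] deriving "ccc": ["B"]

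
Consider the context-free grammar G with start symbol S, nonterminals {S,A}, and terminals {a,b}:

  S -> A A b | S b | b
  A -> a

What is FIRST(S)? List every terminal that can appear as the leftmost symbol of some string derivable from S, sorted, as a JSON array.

FIRST sets, iterate to fixpoint:
[1]
  A via A→a: +{a}
  S via S→A A b: +{a}
  S via S→b: +{b}
  S: {a,b}  A: {a}
[2] (no change)
  S: {a,b}  A: {a}

FIRST(S) = ["a", "b"]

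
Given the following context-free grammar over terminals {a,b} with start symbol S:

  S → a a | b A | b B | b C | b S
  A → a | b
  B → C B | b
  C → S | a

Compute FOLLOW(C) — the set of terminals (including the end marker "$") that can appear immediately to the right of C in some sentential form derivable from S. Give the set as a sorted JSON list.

FIRST iteration:
iter 1:
  A via A→a: +{a}
  A via A→b: +{b}
  B via B→b: +{b}
  C via C→a: +{a}
  S via S→a a: +{a}
  S via S→b A: +{b}
  S: {a,b}  A: {a,b}  B: {b}  C: {a}
iter 2:
  B via B→C B: +{a}
  C via C→S: +{b}
  S: {a,b}  A: {a,b}  B: {a,b}  C: {a,b}
iter 3: (no change)
  S: {a,b}  A: {a,b}  B: {a,b}  C: {a,b}

Compute FOLLOW by fixpoint:
initialize: $ ∈ FOLLOW(S)
round 1:
  B→C B: FOLLOW(C) ⊇ FIRST(B) = {a,b}; new: +{a,b}
  C→S: FOLLOW(S) ⊇ FOLLOW(C) ⊇ {a,b}; new: +{a,b}
  S→b A: FOLLOW(A) ⊇ FOLLOW(S) ⊇ {$,a,b}; new: +{$,a,b}
  S→b B: FOLLOW(B) ⊇ FOLLOW(S) ⊇ {$,a,b}; new: +{$,a,b}
  S→b C: FOLLOW(C) ⊇ FOLLOW(S) ⊇ {$,a,b}; new: +{$}
  FOLLOW(S)={$,a,b}  FOLLOW(A)={$,a,b}  FOLLOW(B)={$,a,b}  FOLLOW(C)={$,a,b}
round 2: (no change)
  FOLLOW(S)={$,a,b}  FOLLOW(A)={$,a,b}  FOLLOW(B)={$,a,b}  FOLLOW(C)={$,a,b}

FOLLOW(C) = ["$", "a", "b"]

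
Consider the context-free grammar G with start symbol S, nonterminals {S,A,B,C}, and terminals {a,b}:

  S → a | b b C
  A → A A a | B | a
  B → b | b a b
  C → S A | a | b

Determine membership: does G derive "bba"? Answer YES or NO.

CNF form of G:
  S -> T1 X5 | a
  A -> A X2 | T1 X3 | a | b
  B -> T1 X4 | b
  C -> S A | a | b
  T0 -> a
  T1 -> b
  X2 -> A T0
  X3 -> T0 T1
  X4 -> T0 T1
  X5 -> T1 C

Fill CYK table bottom-up:
  cell(0,0) b: {A,B,C,T1}  orig:{A,B,C}
  cell(1,1) b: {A,B,C,T1}  orig:{A,B,C}
  cell(2,2) a: {A,C,S,T0}  orig:{A,C,S}
  cell(0,1) bb: {X5}  orig:{}
  cell(1,2) ba: {X2,X5}  orig:{}
  cell(0,2) bba: {A,S}

S ∈ T[0,2] ⇒ YES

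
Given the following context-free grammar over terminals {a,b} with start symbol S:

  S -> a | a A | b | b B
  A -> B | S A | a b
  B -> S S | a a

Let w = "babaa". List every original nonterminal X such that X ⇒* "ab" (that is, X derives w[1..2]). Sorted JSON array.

CNF form of G:
  S -> T0 A | T1 B | a | b
  A -> S A | S S | T0 T0 | T0 T1
  B -> S S | T0 T0
  T0 -> a
  T1 -> b

Fill CYK table bottom-up — only the sub-triangle for w[1..2]:
  [1..1]={S,T0}  "a"  orig:{S}
  [2..2]={S,T1}  "b"  orig:{S}
  [1..2]={A,B}  "ab"

Original NTs in T[1,2] deriving "ab": ["A", "B"]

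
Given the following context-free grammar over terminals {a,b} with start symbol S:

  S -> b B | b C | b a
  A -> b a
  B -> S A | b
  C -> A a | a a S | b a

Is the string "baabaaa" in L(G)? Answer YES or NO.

Convert to CNF:
  S -> T0 B | T0 C | T0 T1
  A -> T0 T1
  B -> S A | b
  C -> A T1 | T0 T1 | T1 X2
  T0 -> b
  T1 -> a
  X2 -> T1 S

CYK fill:
  T[0,0] 'b' = {B,T0}  orig:{B}
  T[1,1] 'a' = {T1}  orig:{}
  T[2,2] 'a' = {T1}  orig:{}
  T[3,3] 'b' = {B,T0}  orig:{B}
  T[4,4] 'a' = {T1}  orig:{}
  T[5,5] 'a' = {T1}  orig:{}
  T[6,6] 'a' = {T1}  orig:{}
  T[0,1] 'ba' = {A,C,S}
  T[1,2] 'aa' = ∅
  T[2,3] 'ab' = ∅
  T[3,4] 'ba' = {A,C,S}
  T[4,5] 'aa' = ∅
  T[5,6] 'aa' = ∅
  T[0,2] 'baa' = {C}
  T[1,3] 'aab' = ∅
  T[2,4] 'aba' = {X2}  orig:{}
  T[3,5] 'baa' = {C}
  T[4,6] 'aaa' = ∅
  T[0,3] 'baab' = ∅
  T[1,4] 'aaba' = {C}
  T[2,5] 'abaa' = ∅
  T[3,6] 'baaa' = ∅
  T[0,4] 'baaba' = {S}
  T[1,5] 'aabaa' = ∅
  T[2,6] 'abaaa' = ∅
  T[0,5] 'baabaa' = ∅
  T[1,6] 'aabaaa' = ∅
  T[0,6] 'baabaaa' = ∅

S ∉ T[0,6] ⇒ NO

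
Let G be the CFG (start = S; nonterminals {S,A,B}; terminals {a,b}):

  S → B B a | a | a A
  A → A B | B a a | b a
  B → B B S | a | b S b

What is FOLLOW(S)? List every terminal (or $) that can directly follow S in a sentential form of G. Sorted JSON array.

FIRST sets, iterate to fixpoint:
round 1:
  A via A→b a: +{b}
  B via B→a: +{a}
  B via B→b S b: +{b}
  S via S→B B a: +{a,b}
  S: {a,b}  A: {b}  B: {a,b}
round 2:
  A via A→B a a: +{a}
  S: {a,b}  A: {a,b}  B: {a,b}
round 3: (no change)
  S: {a,b}  A: {a,b}  B: {a,b}

FOLLOW sets:
initialize: $ ∈ FOLLOW(S)
pass 1:
  A→A B: FOLLOW(A) ⊇ FIRST(B) = {a,b}; new: +{a,b}
  A→A B: FOLLOW(B) ⊇ FOLLOW(A) ⊇ {a,b}; new: +{a,b}
  B→B B S: FOLLOW(S) ⊇ FOLLOW(B) ⊇ {a,b}; new: +{a,b}
  S→a A: FOLLOW(A) ⊇ FOLLOW(S) ⊇ {$,a,b}; new: +{$}
  FOLLOW[S]={$,a,b}  FOLLOW[A]={$,a,b}  FOLLOW[B]={a,b}
pass 2:
  A→A B: FOLLOW(B) ⊇ FOLLOW(A) ⊇ {$,a,b}; new: +{$}
  FOLLOW[S]={$,a,b}  FOLLOW[A]={$,a,b}  FOLLOW[B]={$,a,b}
pass 3: — fixpoint
  FOLLOW[S]={$,a,b}  FOLLOW[A]={$,a,b}  FOLLOW[B]={$,a,b}

FOLLOW(S) = ["$", "a", "b"]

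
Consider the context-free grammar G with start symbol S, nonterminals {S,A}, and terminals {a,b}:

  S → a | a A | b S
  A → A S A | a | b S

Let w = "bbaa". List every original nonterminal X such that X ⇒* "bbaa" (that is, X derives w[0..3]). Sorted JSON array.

CNF form of G:
  S -> T0 S | T1 A | a
  A -> A X2 | T0 S | a
  T0 -> b
  T1 -> a
  X2 -> S A

CYK table (by increasing span) (cells [i..j] with 0 ≤ i ≤ j ≤ 3 only):
  T[0,0] 'b' = {T0}  orig:{}
  T[1,1] 'b' = {T0}  orig:{}
  T[2,2] 'a' = {A,S,T1}  orig:{A,S}
  T[3,3] 'a' = {A,S,T1}  orig:{A,S}
  T[0,1] 'bb' = ∅
  T[1,2] 'ba' = {A,S}
  T[2,3] 'aa' = {S,X2}  orig:{S}
  T[0,2] 'bba' = {A,S}
  T[1,3] 'baa' = {A,S,X2}  orig:{A,S}
  T[0,3] 'bbaa' = {A,S,X2}  orig:{A,S}

Original NTs in T[0,3] deriving "bbaa": ["A", "S"]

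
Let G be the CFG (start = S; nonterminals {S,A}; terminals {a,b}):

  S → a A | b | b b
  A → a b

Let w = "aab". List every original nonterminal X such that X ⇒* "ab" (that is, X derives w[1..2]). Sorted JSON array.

CNF form of G:
  S -> T0 A | T1 T1 | b
  A -> T0 T1
  T0 -> a
  T1 -> b

CYK fill — only the sub-triangle for w[1..2]:
  T[1,1] 'a' = {T0}  orig:{}
  T[2,2] 'b' = {S,T1}  orig:{S}
  T[1,2] 'ab' = {A}

Original NTs in T[1,2] deriving "ab": ["A"]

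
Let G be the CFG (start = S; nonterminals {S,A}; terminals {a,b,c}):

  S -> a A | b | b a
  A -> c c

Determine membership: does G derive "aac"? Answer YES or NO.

Convert to CNF:
  S -> T1 A | T2 T1 | b
  A -> T0 T0
  T0 -> c
  T1 -> a
  T2 -> b

CYK fill:
  T[0,0] 'a' = {T1}  orig:{}
  T[1,1] 'a' = {T1}  orig:{}
  T[2,2] 'c' = {T0}  orig:{}
  T[0,1] 'aa' = ∅
  T[1,2] 'ac' = ∅
  T[0,2] 'aac' = ∅

S ∉ T[0,2] ⇒ NO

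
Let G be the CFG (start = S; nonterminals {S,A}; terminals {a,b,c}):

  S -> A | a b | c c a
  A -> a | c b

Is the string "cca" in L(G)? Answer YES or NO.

CNF form of G:
  S -> T0 T1 | T0 X3 | T2 T1 | a
  A -> T0 T1 | a
  T0 -> c
  T1 -> b
  T2 -> a
  X3 -> T0 T2

CYK table (by increasing span):
  cell(0,0) c: {T0}  orig:{}
  cell(1,1) c: {T0}  orig:{}
  cell(2,2) a: {A,S,T2}  orig:{A,S}
  cell(0,1) cc: ∅
  cell(1,2) ca: {X3}  orig:{}
  cell(0,2) cca: {S}

S ∈ T[0,2] ⇒ YES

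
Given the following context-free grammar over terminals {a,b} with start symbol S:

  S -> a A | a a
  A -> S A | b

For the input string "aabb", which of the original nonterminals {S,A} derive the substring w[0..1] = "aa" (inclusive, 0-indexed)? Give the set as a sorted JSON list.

Convert to CNF:
  S -> T0 A | T0 T0
  A -> S A | b
  T0 -> a

Fill CYK table bottom-up (cells [i..j] with 0 ≤ i ≤ j ≤ 1 only):
  [0..0]={T0}  "a"  orig:{}
  [1..1]={T0}  "a"  orig:{}
  [0..1]={S}  "aa"

Original NTs in T[0,1] deriving "aa": ["S"]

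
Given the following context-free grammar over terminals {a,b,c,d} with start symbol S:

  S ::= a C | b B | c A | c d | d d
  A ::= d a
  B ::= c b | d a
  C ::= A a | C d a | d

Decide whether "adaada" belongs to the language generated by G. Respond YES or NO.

Convert to CNF:
  S -> T0 T0 | T1 C | T2 A | T2 T0 | T3 B
  A -> T0 T1
  B -> T0 T1 | T2 T3
  C -> A T1 | C X4 | d
  T0 -> d
  T1 -> a
  T2 -> c
  T3 -> b
  X4 -> T0 T1

Fill CYK table bottom-up:
  cell(0,0) a: {T1}  orig:{}
  cell(1,1) d: {C,T0}  orig:{C}
  cell(2,2) a: {T1}  orig:{}
  cell(3,3) a: {T1}  orig:{}
  cell(4,4) d: {C,T0}  orig:{C}
  cell(5,5) a: {T1}  orig:{}
  cell(0,1) ad: {S}
  cell(1,2) da: {A,B,X4}  orig:{A,B}
  cell(2,3) aa: ∅
  cell(3,4) ad: {S}
  cell(4,5) da: {A,B,X4}  orig:{A,B}
  cell(0,2) ada: ∅
  cell(1,3) daa: {C}
  cell(2,4) aad: ∅
  cell(3,5) ada: ∅
  cell(0,3) adaa: {S}
  cell(1,4) daad: ∅
  cell(2,5) aada: ∅
  cell(0,4) adaad: ∅
  cell(1,5) daada: {C}
  cell(0,5) adaada: {S}

S ∈ T[0,5] ⇒ YES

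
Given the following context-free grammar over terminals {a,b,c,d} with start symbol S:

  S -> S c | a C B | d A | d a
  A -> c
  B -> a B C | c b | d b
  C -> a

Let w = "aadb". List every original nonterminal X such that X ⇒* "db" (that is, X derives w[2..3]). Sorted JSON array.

CNF form of G:
  S -> S T1 | T0 X5 | T3 A | T3 T0
  A -> c
  B -> T0 X4 | T1 T2 | T3 T2
  C -> a
  T0 -> a
  T1 -> c
  T2 -> b
  T3 -> d
  X4 -> B C
  X5 -> C B

Fill CYK table bottom-up, restricted to cells inside w[2..3]:
  cell(2,2) d: {T3}  orig:{}
  cell(3,3) b: {T2}  orig:{}
  cell(2,3) db: {B}

Original NTs in T[2,3] deriving "db": ["B"]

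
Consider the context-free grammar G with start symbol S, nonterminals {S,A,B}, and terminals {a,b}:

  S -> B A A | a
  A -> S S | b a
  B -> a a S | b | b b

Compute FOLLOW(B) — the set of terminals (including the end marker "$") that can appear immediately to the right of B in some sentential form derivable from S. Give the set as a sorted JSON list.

FIRST iteration:
pass 1:
  A via A→b a: +{b}
  B via B→a a S: +{a}
  B via B→b: +{b}
  S via S→B A A: +{a,b}
  FIRST(S)={a,b}  FIRST(A)={b}  FIRST(B)={a,b}
pass 2:
  A via A→S S: +{a}
  FIRST(S)={a,b}  FIRST(A)={a,b}  FIRST(B)={a,b}
pass 3: (stable)
  FIRST(S)={a,b}  FIRST(A)={a,b}  FIRST(B)={a,b}

FOLLOW iteration:
seed FOLLOW(S) with $
round 1:
  A→S S: FOLLOW(S) ⊇ FIRST(S) = {a,b}; new: +{a,b}
  S→B A A: FOLLOW(B) ⊇ FIRST(A) = {a,b}; new: +{a,b}
  S→B A A: FOLLOW(A) ⊇ FIRST(A) = {a,b}; new: +{a,b}
  S→B A A: FOLLOW(A) ⊇ FOLLOW(S) ⊇ {$,a,b}; new: +{$}
  FOLLOW(S)={$,a,b}  FOLLOW(A)={$,a,b}  FOLLOW(B)={a,b}
round 2: done
  FOLLOW(S)={$,a,b}  FOLLOW(A)={$,a,b}  FOLLOW(B)={a,b}

FOLLOW(B) = ["a", "b"]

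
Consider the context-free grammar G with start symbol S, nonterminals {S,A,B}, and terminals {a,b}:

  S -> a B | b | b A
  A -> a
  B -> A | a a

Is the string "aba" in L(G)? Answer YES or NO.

Convert to CNF:
  S -> T0 B | T1 A | b
  A -> a
  B -> T0 T0 | a
  T0 -> a
  T1 -> b

Fill CYK table bottom-up:
  T[0,0] 'a' = {A,B,T0}  orig:{A,B}
  T[1,1] 'b' = {S,T1}  orig:{S}
  T[2,2] 'a' = {A,B,T0}  orig:{A,B}
  T[0,1] 'ab' = ∅
  T[1,2] 'ba' = {S}
  T[0,2] 'aba' = ∅

S ∉ T[0,2] ⇒ NO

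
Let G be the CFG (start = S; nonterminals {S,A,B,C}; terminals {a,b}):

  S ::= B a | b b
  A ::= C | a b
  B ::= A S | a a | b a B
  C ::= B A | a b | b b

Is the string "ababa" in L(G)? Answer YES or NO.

Convert to CNF:
  S -> B T0 | T1 T1
  A -> B A | T0 T1 | T1 T1
  B -> A S | T0 T0 | T1 X2
  C -> B A | T0 T1 | T1 T1
  T0 -> a
  T1 -> b
  X2 -> T0 B

Fill CYK table bottom-up:
  T[0,0] 'a' = {T0}  orig:{}
  T[1,1] 'b' = {T1}  orig:{}
  T[2,2] 'a' = {T0}  orig:{}
  T[3,3] 'b' = {T1}  orig:{}
  T[4,4] 'a' = {T0}  orig:{}
  T[0,1] 'ab' = {A,C}
  T[1,2] 'ba' = ∅
  T[2,3] 'ab' = {A,C}
  T[3,4] 'ba' = ∅
  T[0,2] 'aba' = ∅
  T[1,3] 'bab' = ∅
  T[2,4] 'aba' = ∅
  T[0,3] 'abab' = ∅
  T[1,4] 'baba' = ∅
  T[0,4] 'ababa' = ∅

S ∉ T[0,4] ⇒ NO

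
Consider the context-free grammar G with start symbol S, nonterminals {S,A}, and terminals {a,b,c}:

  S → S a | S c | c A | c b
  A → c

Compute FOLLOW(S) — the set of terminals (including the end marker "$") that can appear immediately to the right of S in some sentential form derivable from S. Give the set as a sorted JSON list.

Compute FIRST by fixpoint:
round 1:
  A via A→c: +{c}
  S via S→c A: +{c}
  FIRST[S]={c}  FIRST[A]={c}
round 2: — fixpoint
  FIRST[S]={c}  FIRST[A]={c}

Compute FOLLOW by fixpoint:
FOLLOW(S) := {$}
iter 1:
  S→S a: FOLLOW(S) ⊇ FIRST(a) = {a}; new: +{a}
  S→S c: FOLLOW(S) ⊇ FIRST(c) = {c}; new: +{c}
  S→c A: FOLLOW(A) ⊇ FOLLOW(S) ⊇ {$,a,c}; new: +{$,a,c}
  S: {$,a,c}  A: {$,a,c}
iter 2: done
  S: {$,a,c}  A: {$,a,c}

FOLLOW(S) = ["$", "a", "c"]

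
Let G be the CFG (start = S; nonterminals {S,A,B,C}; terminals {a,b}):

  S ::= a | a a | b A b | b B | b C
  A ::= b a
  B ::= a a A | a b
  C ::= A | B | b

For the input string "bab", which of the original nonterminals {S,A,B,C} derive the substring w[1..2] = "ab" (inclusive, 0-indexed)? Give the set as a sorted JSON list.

Convert to CNF:
  S -> T0 B | T0 C | T0 X4 | T1 T1 | a
  A -> T0 T1
  B -> T1 T0 | T1 X2
  C -> T0 T1 | T1 T0 | T1 X3 | b
  T0 -> b
  T1 -> a
  X2 -> T1 A
  X3 -> T1 A
  X4 -> A T0

CYK fill — only the sub-triangle for w[1..2]:
  [1..1]={S,T1}  "a"  orig:{S}
  [2..2]={C,T0}  "b"  orig:{C}
  [1..2]={B,C}  "ab"

Original NTs in T[1,2] deriving "ab": ["B", "C"]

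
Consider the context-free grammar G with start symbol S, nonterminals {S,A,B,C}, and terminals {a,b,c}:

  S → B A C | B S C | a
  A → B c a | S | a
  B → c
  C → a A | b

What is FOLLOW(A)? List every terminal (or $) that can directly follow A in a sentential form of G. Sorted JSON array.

Compute FIRST by fixpoint:
[1]
  A via A→a: +{a}
  B via B→c: +{c}
  C via C→a A: +{a}
  C via C→b: +{b}
  S via S→B A C: +{c}
  S via S→a: +{a}
  FIRST[S]={a,c}  FIRST[A]={a}  FIRST[B]={c}  FIRST[C]={a,b}
[2]
  A via A→B c a: +{c}
  FIRST[S]={a,c}  FIRST[A]={a,c}  FIRST[B]={c}  FIRST[C]={a,b}
[3] — fixpoint
  FIRST[S]={a,c}  FIRST[A]={a,c}  FIRST[B]={c}  FIRST[C]={a,b}

Compute FOLLOW by fixpoint:
seed FOLLOW(S) with $
round 1:
  A→B c a: FOLLOW(B) ⊇ FIRST(c) = {c}; new: +{c}
  S→B A C: FOLLOW(B) ⊇ FIRST(A) = {a,c}; new: +{a}
  S→B A C: FOLLOW(A) ⊇ FIRST(C) = {a,b}; new: +{a,b}
  S→B A C: FOLLOW(C) ⊇ FOLLOW(S) ⊇ {$}; new: +{$}
  S→B S C: FOLLOW(S) ⊇ FIRST(C) = {a,b}; new: +{a,b}
  S→B S C: FOLLOW(C) ⊇ FOLLOW(S) ⊇ {$,a,b}; new: +{a,b}
  S: {$,a,b}  A: {a,b}  B: {a,c}  C: {$,a,b}
round 2:
  C→a A: FOLLOW(A) ⊇ FOLLOW(C) ⊇ {$,a,b}; new: +{$}
  S: {$,a,b}  A: {$,a,b}  B: {a,c}  C: {$,a,b}
round 3: (no change)
  S: {$,a,b}  A: {$,a,b}  B: {a,c}  C: {$,a,b}

FOLLOW(A) = ["$", "a", "b"]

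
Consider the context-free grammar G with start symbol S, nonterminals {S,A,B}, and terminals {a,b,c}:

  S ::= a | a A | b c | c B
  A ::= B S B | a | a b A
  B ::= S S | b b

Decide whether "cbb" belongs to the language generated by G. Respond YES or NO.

Convert to CNF:
  S -> T0 A | T1 T2 | T2 B | a
  A -> B X3 | T0 X4 | a
  B -> S S | T1 T1
  T0 -> a
  T1 -> b
  T2 -> c
  X3 -> S B
  X4 -> T1 A

CYK table (by increasing span):
  [0..0]={T2}  "c"  orig:{}
  [1..1]={T1}  "b"  orig:{}
  [2..2]={T1}  "b"  orig:{}
  [0..1]=∅  "cb"
  [1..2]={B}  "bb"
  [0..2]={S}  "cbb"

S ∈ T[0,2] ⇒ YES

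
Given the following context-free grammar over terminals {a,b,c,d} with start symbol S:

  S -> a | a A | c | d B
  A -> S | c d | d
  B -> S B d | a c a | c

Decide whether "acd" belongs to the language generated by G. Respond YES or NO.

CNF form of G:
  S -> T0 A | T2 B | a | c
  A -> T0 A | T1 T2 | T2 B | a | c | d
  B -> S X3 | T0 X4 | c
  T0 -> a
  T1 -> c
  T2 -> d
  X3 -> B T2
  X4 -> T1 T0

Fill CYK table bottom-up:
  [0..0]={A,S,T0}  "a"  orig:{A,S}
  [1..1]={A,B,S,T1}  "c"  orig:{A,B,S}
  [2..2]={A,T2}  "d"  orig:{A}
  [0..1]={A,S}  "ac"
  [1..2]={A,X3}  "cd"  orig:{A}
  [0..2]={A,B,S}  "acd"

S ∈ T[0,2] ⇒ YES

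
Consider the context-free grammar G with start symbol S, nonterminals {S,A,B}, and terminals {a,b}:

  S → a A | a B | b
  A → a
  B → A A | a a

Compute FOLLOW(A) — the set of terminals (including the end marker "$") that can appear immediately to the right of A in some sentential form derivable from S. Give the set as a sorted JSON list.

Compute FIRST by fixpoint:
pass 1:
  A via A→a: +{a}
  B via B→A A: +{a}
  S via S→a A: +{a}
  S via S→b: +{b}
  FIRST[S]={a,b}  FIRST[A]={a}  FIRST[B]={a}
pass 2: (stable)
  FIRST[S]={a,b}  FIRST[A]={a}  FIRST[B]={a}

FOLLOW iteration:
FOLLOW(S) := {$}
iter 1:
  B→A A: FOLLOW(A) ⊇ FIRST(A) = {a}; new: +{a}
  S→a A: FOLLOW(A) ⊇ FOLLOW(S) ⊇ {$}; new: +{$}
  S→a B: FOLLOW(B) ⊇ FOLLOW(S) ⊇ {$}; new: +{$}
  S: {$}  A: {$,a}  B: {$}
iter 2: — fixpoint
  S: {$}  A: {$,a}  B: {$}

FOLLOW(A) = ["$", "a"]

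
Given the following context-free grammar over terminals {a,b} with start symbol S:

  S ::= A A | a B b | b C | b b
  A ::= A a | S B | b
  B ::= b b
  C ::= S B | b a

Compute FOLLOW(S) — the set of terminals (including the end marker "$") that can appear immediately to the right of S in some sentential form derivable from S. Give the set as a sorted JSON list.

FIRST sets, iterate to fixpoint:
[1]
  A via A→b: +{b}
  B via B→b b: +{b}
  C via C→b a: +{b}
  S via S→A A: +{b}
  S via S→a B b: +{a}
  FIRST(S)={a,b}  FIRST(A)={b}  FIRST(B)={b}  FIRST(C)={b}
[2]
  A via A→S B: +{a}
  C via C→S B: +{a}
  FIRST(S)={a,b}  FIRST(A)={a,b}  FIRST(B)={b}  FIRST(C)={a,b}
[3] done
  FIRST(S)={a,b}  FIRST(A)={a,b}  FIRST(B)={b}  FIRST(C)={a,b}

FOLLOW iteration:
FOLLOW(S) := {$}
round 1:
  A→A a: FOLLOW(A) ⊇ FIRST(a) = {a}; new: +{a}
  A→S B: FOLLOW(S) ⊇ FIRST(B) = {b}; new: +{b}
  A→S B: FOLLOW(B) ⊇ FOLLOW(A) ⊇ {a}; new: +{a}
  S→A A: FOLLOW(A) ⊇ FIRST(A) = {a,b}; new: +{b}
  S→A A: FOLLOW(A) ⊇ FOLLOW(S) ⊇ {$,b}; new: +{$}
  S→a B b: FOLLOW(B) ⊇ FIRST(b) = {b}; new: +{b}
  S→b C: FOLLOW(C) ⊇ FOLLOW(S) ⊇ {$,b}; new: +{$,b}
  FOLLOW(S)={$,b}  FOLLOW(A)={$,a,b}  FOLLOW(B)={a,b}  FOLLOW(C)={$,b}
round 2:
  A→S B: FOLLOW(B) ⊇ FOLLOW(A) ⊇ {$,a,b}; new: +{$}
  FOLLOW(S)={$,b}  FOLLOW(A)={$,a,b}  FOLLOW(B)={$,a,b}  FOLLOW(C)={$,b}
round 3: — fixpoint
  FOLLOW(S)={$,b}  FOLLOW(A)={$,a,b}  FOLLOW(B)={$,a,b}  FOLLOW(C)={$,b}

FOLLOW(S) = ["$", "b"]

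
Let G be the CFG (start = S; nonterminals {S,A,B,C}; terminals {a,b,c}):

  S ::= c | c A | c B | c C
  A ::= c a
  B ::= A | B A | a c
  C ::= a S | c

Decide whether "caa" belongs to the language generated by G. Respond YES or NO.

Convert to CNF:
  S -> T0 A | T0 B | T0 C | c
  A -> T0 T1
  B -> B A | T0 T1 | T1 T0
  C -> T1 S | c
  T0 -> c
  T1 -> a

CYK table (by increasing span):
  cell(0,0) c: {C,S,T0}  orig:{C,S}
  cell(1,1) a: {T1}  orig:{}
  cell(2,2) a: {T1}  orig:{}
  cell(0,1) ca: {A,B}
  cell(1,2) aa: ∅
  cell(0,2) caa: ∅

S ∉ T[0,2] ⇒ NO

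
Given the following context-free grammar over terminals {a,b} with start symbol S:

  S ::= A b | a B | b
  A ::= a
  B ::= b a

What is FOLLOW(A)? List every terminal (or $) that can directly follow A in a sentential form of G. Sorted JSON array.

FIRST iteration:
iter 1:
  A via A→a: +{a}
  B via B→b a: +{b}
  S via S→A b: +{a}
  S via S→b: +{b}
  FIRST[S]={a,b}  FIRST[A]={a}  FIRST[B]={b}
iter 2: — fixpoint
  FIRST[S]={a,b}  FIRST[A]={a}  FIRST[B]={b}

Compute FOLLOW by fixpoint:
initialize: $ ∈ FOLLOW(S)
pass 1:
  S→A b: FOLLOW(A) ⊇ FIRST(b) = {b}; new: +{b}
  S→a B: FOLLOW(B) ⊇ FOLLOW(S) ⊇ {$}; new: +{$}
  FOLLOW[S]={$}  FOLLOW[A]={b}  FOLLOW[B]={$}
pass 2: done
  FOLLOW[S]={$}  FOLLOW[A]={b}  FOLLOW[B]={$}

FOLLOW(A) = ["b"]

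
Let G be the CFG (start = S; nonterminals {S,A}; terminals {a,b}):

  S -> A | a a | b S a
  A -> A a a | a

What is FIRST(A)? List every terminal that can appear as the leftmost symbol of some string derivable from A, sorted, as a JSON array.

FIRST sets, iterate to fixpoint:
[1]
  A via A→a: +{a}
  S via S→A: +{a}
  S via S→b S a: +{b}
  S: {a,b}  A: {a}
[2] — fixpoint
  S: {a,b}  A: {a}

FIRST(A) = ["a"]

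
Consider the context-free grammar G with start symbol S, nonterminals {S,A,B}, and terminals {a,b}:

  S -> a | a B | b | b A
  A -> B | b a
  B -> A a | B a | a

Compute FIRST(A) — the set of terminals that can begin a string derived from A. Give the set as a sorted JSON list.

Compute FIRST by fixpoint:
[1]
  A via A→b a: +{b}
  B via B→A a: +{b}
  B via B→a: +{a}
  S via S→a: +{a}
  S via S→b: +{b}
  S: {a,b}  A: {b}  B: {a,b}
[2]
  A via A→B: +{a}
  S: {a,b}  A: {a,b}  B: {a,b}
[3] — fixpoint
  S: {a,b}  A: {a,b}  B: {a,b}

FIRST(A) = ["a", "b"]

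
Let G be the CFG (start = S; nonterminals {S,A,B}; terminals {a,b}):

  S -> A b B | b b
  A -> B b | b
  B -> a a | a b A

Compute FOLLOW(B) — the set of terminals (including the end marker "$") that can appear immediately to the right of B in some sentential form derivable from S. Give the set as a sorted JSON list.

FIRST sets, iterate to fixpoint:
[1]
  A via A→b: +{b}
  B via B→a a: +{a}
  S via S→A b B: +{b}
  FIRST(S)={b}  FIRST(A)={b}  FIRST(B)={a}
[2]
  A via A→B b: +{a}
  S via S→A b B: +{a}
  FIRST(S)={a,b}  FIRST(A)={a,b}  FIRST(B)={a}
[3] (stable)
  FIRST(S)={a,b}  FIRST(A)={a,b}  FIRST(B)={a}

FOLLOW iteration:
seed FOLLOW(S) with $
[1]
  A→B b: FOLLOW(B) ⊇ FIRST(b) = {b}; new: +{b}
  B→a b A: FOLLOW(A) ⊇ FOLLOW(B) ⊇ {b}; new: +{b}
  S→A b B: FOLLOW(B) ⊇ FOLLOW(S) ⊇ {$}; new: +{$}
  FOLLOW[S]={$}  FOLLOW[A]={b}  FOLLOW[B]={$,b}
[2]
  B→a b A: FOLLOW(A) ⊇ FOLLOW(B) ⊇ {$,b}; new: +{$}
  FOLLOW[S]={$}  FOLLOW[A]={$,b}  FOLLOW[B]={$,b}
[3] (no change)
  FOLLOW[S]={$}  FOLLOW[A]={$,b}  FOLLOW[B]={$,b}

FOLLOW(B) = ["$", "b"]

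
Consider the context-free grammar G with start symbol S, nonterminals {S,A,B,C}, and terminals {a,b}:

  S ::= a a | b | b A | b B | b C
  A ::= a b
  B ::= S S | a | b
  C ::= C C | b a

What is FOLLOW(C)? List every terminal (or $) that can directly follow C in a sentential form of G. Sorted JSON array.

FIRST iteration:
pass 1:
  A via A→a b: +{a}
  B via B→a: +{a}
  B via B→b: +{b}
  C via C→b a: +{b}
  S via S→a a: +{a}
  S via S→b: +{b}
  S: {a,b}  A: {a}  B: {a,b}  C: {b}
pass 2: (stable)
  S: {a,b}  A: {a}  B: {a,b}  C: {b}

FOLLOW sets:
seed FOLLOW(S) with $
round 1:
  B→S S: FOLLOW(S) ⊇ FIRST(S) = {a,b}; new: +{a,b}
  C→C C: FOLLOW(C) ⊇ FIRST(C) = {b}; new: +{b}
  S→b A: FOLLOW(A) ⊇ FOLLOW(S) ⊇ {$,a,b}; new: +{$,a,b}
  S→b B: FOLLOW(B) ⊇ FOLLOW(S) ⊇ {$,a,b}; new: +{$,a,b}
  S→b C: FOLLOW(C) ⊇ FOLLOW(S) ⊇ {$,a,b}; new: +{$,a}
  FOLLOW[S]={$,a,b}  FOLLOW[A]={$,a,b}  FOLLOW[B]={$,a,b}  FOLLOW[C]={$,a,b}
round 2: done
  FOLLOW[S]={$,a,b}  FOLLOW[A]={$,a,b}  FOLLOW[B]={$,a,b}  FOLLOW[C]={$,a,b}

FOLLOW(C) = ["$", "a", "b"]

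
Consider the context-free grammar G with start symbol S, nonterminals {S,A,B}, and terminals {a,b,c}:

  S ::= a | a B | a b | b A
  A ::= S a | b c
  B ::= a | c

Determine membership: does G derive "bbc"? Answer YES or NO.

CNF form of G:
  S -> T0 B | T0 T1 | T1 A | a
  A -> S T0 | T1 T2
  B -> a | c
  T0 -> a
  T1 -> b
  T2 -> c

CYK table (by increasing span):
  [0..0]={T1}  "b"  orig:{}
  [1..1]={T1}  "b"  orig:{}
  [2..2]={B,T2}  "c"  orig:{B}
  [0..1]=∅  "bb"
  [1..2]={A}  "bc"
  [0..2]={S}  "bbc"

S ∈ T[0,2] ⇒ YES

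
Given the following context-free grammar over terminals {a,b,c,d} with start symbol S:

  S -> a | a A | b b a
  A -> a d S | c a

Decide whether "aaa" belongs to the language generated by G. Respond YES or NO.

CNF form of G:
  S -> T0 A | T3 X5 | a
  A -> T0 X4 | T2 T0
  T0 -> a
  T1 -> d
  T2 -> c
  T3 -> b
  X4 -> T1 S
  X5 -> T3 T0

Fill CYK table bottom-up:
  [0..0]={S,T0}  "a"  orig:{S}
  [1..1]={S,T0}  "a"  orig:{S}
  [2..2]={S,T0}  "a"  orig:{S}
  [0..1]=∅  "aa"
  [1..2]=∅  "aa"
  [0..2]=∅  "aaa"

S ∉ T[0,2] ⇒ NO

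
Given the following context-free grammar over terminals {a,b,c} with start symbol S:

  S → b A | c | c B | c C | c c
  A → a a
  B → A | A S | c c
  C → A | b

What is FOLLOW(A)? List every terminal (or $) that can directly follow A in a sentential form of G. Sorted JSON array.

Compute FIRST by fixpoint:
pass 1:
  A via A→a a: +{a}
  B via B→A: +{a}
  B via B→c c: +{c}
  C via C→A: +{a}
  C via C→b: +{b}
  S via S→b A: +{b}
  S via S→c: +{c}
  FIRST(S)={b,c}  FIRST(A)={a}  FIRST(B)={a,c}  FIRST(C)={a,b}
pass 2: (stable)
  FIRST(S)={b,c}  FIRST(A)={a}  FIRST(B)={a,c}  FIRST(C)={a,b}

Compute FOLLOW by fixpoint:
FOLLOW(S) := {$}
[1]
  B→A S: FOLLOW(A) ⊇ FIRST(S) = {b,c}; new: +{b,c}
  S→b A: FOLLOW(A) ⊇ FOLLOW(S) ⊇ {$}; new: +{$}
  S→c B: FOLLOW(B) ⊇ FOLLOW(S) ⊇ {$}; new: +{$}
  S→c C: FOLLOW(C) ⊇ FOLLOW(S) ⊇ {$}; new: +{$}
  FOLLOW[S]={$}  FOLLOW[A]={$,b,c}  FOLLOW[B]={$}  FOLLOW[C]={$}
[2] — fixpoint
  FOLLOW[S]={$}  FOLLOW[A]={$,b,c}  FOLLOW[B]={$}  FOLLOW[C]={$}

FOLLOW(A) = ["$", "b", "c"]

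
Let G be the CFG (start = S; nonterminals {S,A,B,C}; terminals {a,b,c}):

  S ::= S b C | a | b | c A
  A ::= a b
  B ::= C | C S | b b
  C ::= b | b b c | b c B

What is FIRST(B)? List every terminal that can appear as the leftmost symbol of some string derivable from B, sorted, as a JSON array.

FIRST sets, iterate to fixpoint:
[1]
  A via A→a b: +{a}
  B via B→b b: +{b}
  C via C→b: +{b}
  S via S→a: +{a}
  S via S→b: +{b}
  S via S→c A: +{c}
  FIRST[S]={a,b,c}  FIRST[A]={a}  FIRST[B]={b}  FIRST[C]={b}
[2] done
  FIRST[S]={a,b,c}  FIRST[A]={a}  FIRST[B]={b}  FIRST[C]={b}

FIRST(B) = ["b"]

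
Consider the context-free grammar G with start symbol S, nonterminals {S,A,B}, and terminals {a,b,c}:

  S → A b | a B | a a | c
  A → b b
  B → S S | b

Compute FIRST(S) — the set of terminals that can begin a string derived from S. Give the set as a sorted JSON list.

FIRST sets, iterate to fixpoint:
pass 1:
  A via A→b b: +{b}
  B via B→b: +{b}
  S via S→A b: +{b}
  S via S→a B: +{a}
  S via S→c: +{c}
  FIRST[S]={a,b,c}  FIRST[A]={b}  FIRST[B]={b}
pass 2:
  B via B→S S: +{a,c}
  FIRST[S]={a,b,c}  FIRST[A]={b}  FIRST[B]={a,b,c}
pass 3: done
  FIRST[S]={a,b,c}  FIRST[A]={b}  FIRST[B]={a,b,c}

FIRST(S) = ["a", "b", "c"]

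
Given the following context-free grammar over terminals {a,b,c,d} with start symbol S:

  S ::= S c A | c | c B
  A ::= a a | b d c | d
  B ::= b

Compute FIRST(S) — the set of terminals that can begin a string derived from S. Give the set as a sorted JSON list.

FIRST iteration:
pass 1:
  A via A→a a: +{a}
  A via A→b d c: +{b}
  A via A→d: +{d}
  B via B→b: +{b}
  S via S→c: +{c}
  S: {c}  A: {a,b,d}  B: {b}
pass 2: — fixpoint
  S: {c}  A: {a,b,d}  B: {b}

FIRST(S) = ["c"]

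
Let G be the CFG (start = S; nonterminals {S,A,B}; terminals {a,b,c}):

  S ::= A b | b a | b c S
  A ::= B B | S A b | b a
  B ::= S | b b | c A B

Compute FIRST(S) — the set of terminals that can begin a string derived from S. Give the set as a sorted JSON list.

FIRST iteration:
pass 1:
  A via A→b a: +{b}
  B via B→b b: +{b}
  B via B→c A B: +{c}
  S via S→A b: +{b}
  FIRST[S]={b}  FIRST[A]={b}  FIRST[B]={b,c}
pass 2:
  A via A→B B: +{c}
  S via S→A b: +{c}
  FIRST[S]={b,c}  FIRST[A]={b,c}  FIRST[B]={b,c}
pass 3: — fixpoint
  FIRST[S]={b,c}  FIRST[A]={b,c}  FIRST[B]={b,c}

FIRST(S) = ["b", "c"]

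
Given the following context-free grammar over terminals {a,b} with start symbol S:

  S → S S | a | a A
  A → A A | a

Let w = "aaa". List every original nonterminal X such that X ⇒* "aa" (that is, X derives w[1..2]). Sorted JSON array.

Convert to CNF:
  S -> S S | T0 A | a
  A -> A A | a
  T0 -> a

Fill CYK table bottom-up, restricted to cells inside w[1..2]:
  T[1,1] 'a' = {A,S,T0}  orig:{A,S}
  T[2,2] 'a' = {A,S,T0}  orig:{A,S}
  T[1,2] 'aa' = {A,S}

Original NTs in T[1,2] deriving "aa": ["A", "S"]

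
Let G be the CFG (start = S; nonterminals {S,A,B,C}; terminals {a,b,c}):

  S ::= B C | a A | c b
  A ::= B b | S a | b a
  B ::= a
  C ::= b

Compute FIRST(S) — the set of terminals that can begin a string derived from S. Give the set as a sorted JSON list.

Compute FIRST by fixpoint:
iter 1:
  A via A→b a: +{b}
  B via B→a: +{a}
  C via C→b: +{b}
  S via S→B C: +{a}
  S via S→c b: +{c}
  FIRST(S)={a,c}  FIRST(A)={b}  FIRST(B)={a}  FIRST(C)={b}
iter 2:
  A via A→B b: +{a}
  A via A→S a: +{c}
  FIRST(S)={a,c}  FIRST(A)={a,b,c}  FIRST(B)={a}  FIRST(C)={b}
iter 3: (stable)
  FIRST(S)={a,c}  FIRST(A)={a,b,c}  FIRST(B)={a}  FIRST(C)={b}

FIRST(S) = ["a", "c"]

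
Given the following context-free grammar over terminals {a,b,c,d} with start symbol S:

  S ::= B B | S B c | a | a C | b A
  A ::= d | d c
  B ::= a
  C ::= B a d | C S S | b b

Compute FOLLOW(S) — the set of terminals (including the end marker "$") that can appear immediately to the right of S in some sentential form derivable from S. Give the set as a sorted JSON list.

Compute FIRST by fixpoint:
round 1:
  A via A→d: +{d}
  B via B→a: +{a}
  C via C→B a d: +{a}
  C via C→b b: +{b}
  S via S→B B: +{a}
  S via S→b A: +{b}
  S: {a,b}  A: {d}  B: {a}  C: {a,b}
round 2: (stable)
  S: {a,b}  A: {d}  B: {a}  C: {a,b}

FOLLOW sets:
initialize: $ ∈ FOLLOW(S)
pass 1:
  C→B a d: FOLLOW(B) ⊇ FIRST(a) = {a}; new: +{a}
  C→C S S: FOLLOW(C) ⊇ FIRST(S) = {a,b}; new: +{a,b}
  C→C S S: FOLLOW(S) ⊇ FIRST(S) = {a,b}; new: +{a,b}
  S→B B: FOLLOW(B) ⊇ FOLLOW(S) ⊇ {$,a,b}; new: +{$,b}
  S→S B c: FOLLOW(B) ⊇ FIRST(c) = {c}; new: +{c}
  S→a C: FOLLOW(C) ⊇ FOLLOW(S) ⊇ {$,a,b}; new: +{$}
  S→b A: FOLLOW(A) ⊇ FOLLOW(S) ⊇ {$,a,b}; new: +{$,a,b}
  FOLLOW(S)={$,a,b}  FOLLOW(A)={$,a,b}  FOLLOW(B)={$,a,b,c}  FOLLOW(C)={$,a,b}
pass 2: (stable)
  FOLLOW(S)={$,a,b}  FOLLOW(A)={$,a,b}  FOLLOW(B)={$,a,b,c}  FOLLOW(C)={$,a,b}

FOLLOW(S) = ["$", "a", "b"]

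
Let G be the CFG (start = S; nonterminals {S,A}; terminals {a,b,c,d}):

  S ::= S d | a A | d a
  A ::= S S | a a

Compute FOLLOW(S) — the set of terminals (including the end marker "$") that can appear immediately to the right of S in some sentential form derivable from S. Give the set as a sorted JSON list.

Compute FIRST by fixpoint:
pass 1:
  A via A→a a: +{a}
  S via S→a A: +{a}
  S via S→d a: +{d}
  FIRST(S)={a,d}  FIRST(A)={a}
pass 2:
  A via A→S S: +{d}
  FIRST(S)={a,d}  FIRST(A)={a,d}
pass 3: (stable)
  FIRST(S)={a,d}  FIRST(A)={a,d}

Compute FOLLOW by fixpoint:
FOLLOW(S) := {$}
[1]
  A→S S: FOLLOW(S) ⊇ FIRST(S) = {a,d}; new: +{a,d}
  S→a A: FOLLOW(A) ⊇ FOLLOW(S) ⊇ {$,a,d}; new: +{$,a,d}
  FOLLOW[S]={$,a,d}  FOLLOW[A]={$,a,d}
[2] — fixpoint
  FOLLOW[S]={$,a,d}  FOLLOW[A]={$,a,d}

FOLLOW(S) = ["$", "a", "d"]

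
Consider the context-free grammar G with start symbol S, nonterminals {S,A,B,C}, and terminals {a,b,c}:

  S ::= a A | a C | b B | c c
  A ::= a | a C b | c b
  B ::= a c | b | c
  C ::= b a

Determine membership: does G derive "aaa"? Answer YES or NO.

Convert to CNF:
  S -> T0 A | T0 C | T1 B | T2 T2
  A -> T0 X3 | T2 T1 | a
  B -> T0 T2 | b | c
  C -> T1 T0
  T0 -> a
  T1 -> b
  T2 -> c
  X3 -> C T1

CYK table (by increasing span):
  cell(0,0) a: {A,T0}  orig:{A}
  cell(1,1) a: {A,T0}  orig:{A}
  cell(2,2) a: {A,T0}  orig:{A}
  cell(0,1) aa: {S}
  cell(1,2) aa: {S}
  cell(0,2) aaa: ∅

S ∉ T[0,2] ⇒ NO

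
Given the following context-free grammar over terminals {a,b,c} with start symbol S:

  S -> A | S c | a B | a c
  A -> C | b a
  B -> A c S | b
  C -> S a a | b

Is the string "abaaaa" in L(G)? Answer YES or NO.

CNF form of G:
  S -> S T2 | S X6 | T0 B | T0 T2 | T1 T0 | b
  A -> S X3 | T1 T0 | b
  B -> A X4 | b
  C -> S X5 | b
  T0 -> a
  T1 -> b
  T2 -> c
  X3 -> T0 T0
  X4 -> T2 S
  X5 -> T0 T0
  X6 -> T0 T0

Fill CYK table bottom-up:
  [0..0]={T0}  "a"  orig:{}
  [1..1]={A,B,C,S,T1}  "b"  orig:{A,B,C,S}
  [2..2]={T0}  "a"  orig:{}
  [3..3]={T0}  "a"  orig:{}
  [4..4]={T0}  "a"  orig:{}
  [5..5]={T0}  "a"  orig:{}
  [0..1]={S}  "ab"
  [1..2]={A,S}  "ba"
  [2..3]={X3,X5,X6}  "aa"  orig:{}
  [3..4]={X3,X5,X6}  "aa"  orig:{}
  [4..5]={X3,X5,X6}  "aa"  orig:{}
  [0..2]=∅  "aba"
  [1..3]={A,C,S}  "baa"
  [2..4]=∅  "aaa"
  [3..5]=∅  "aaa"
  [0..3]={A,C,S}  "abaa"
  [1..4]={A,C,S}  "baaa"
  [2..5]=∅  "aaaa"
  [0..4]=∅  "abaaa"
  [1..5]={A,C,S}  "baaaa"
  [0..5]={A,C,S}  "abaaaa"

S ∈ T[0,5] ⇒ YES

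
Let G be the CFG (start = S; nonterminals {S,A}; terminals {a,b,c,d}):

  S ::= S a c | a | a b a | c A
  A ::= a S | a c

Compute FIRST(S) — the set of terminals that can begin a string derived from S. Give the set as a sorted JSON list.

FIRST sets, iterate to fixpoint:
pass 1:
  A via A→a S: +{a}
  S via S→a: +{a}
  S via S→c A: +{c}
  FIRST[S]={a,c}  FIRST[A]={a}
pass 2: (stable)
  FIRST[S]={a,c}  FIRST[A]={a}

FIRST(S) = ["a", "c"]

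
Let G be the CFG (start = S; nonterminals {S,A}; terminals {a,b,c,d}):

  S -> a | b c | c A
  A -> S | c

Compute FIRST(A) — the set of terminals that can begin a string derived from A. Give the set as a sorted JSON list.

Compute FIRST by fixpoint:
round 1:
  A via A→c: +{c}
  S via S→a: +{a}
  S via S→b c: +{b}
  S via S→c A: +{c}
  FIRST(S)={a,b,c}  FIRST(A)={c}
round 2:
  A via A→S: +{a,b}
  FIRST(S)={a,b,c}  FIRST(A)={a,b,c}
round 3: — fixpoint
  FIRST(S)={a,b,c}  FIRST(A)={a,b,c}

FIRST(A) = ["a", "b", "c"]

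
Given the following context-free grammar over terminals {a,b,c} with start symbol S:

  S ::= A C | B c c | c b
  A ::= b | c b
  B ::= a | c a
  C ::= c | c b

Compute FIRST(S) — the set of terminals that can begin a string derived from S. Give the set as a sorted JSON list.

FIRST iteration:
iter 1:
  A via A→b: +{b}
  A via A→c b: +{c}
  B via B→a: +{a}
  B via B→c a: +{c}
  C via C→c: +{c}
  S via S→A C: +{b,c}
  S via S→B c c: +{a}
  FIRST[S]={a,b,c}  FIRST[A]={b,c}  FIRST[B]={a,c}  FIRST[C]={c}
iter 2: (stable)
  FIRST[S]={a,b,c}  FIRST[A]={b,c}  FIRST[B]={a,c}  FIRST[C]={c}

FIRST(S) = ["a", "b", "c"]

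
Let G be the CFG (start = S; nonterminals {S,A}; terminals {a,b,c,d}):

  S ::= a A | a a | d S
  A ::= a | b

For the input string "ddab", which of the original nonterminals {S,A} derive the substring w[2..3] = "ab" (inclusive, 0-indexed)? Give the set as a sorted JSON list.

CNF form of G:
  S -> T0 A | T0 T0 | T1 S
  A -> a | b
  T0 -> a
  T1 -> d

CYK fill, restricted to cells inside w[2..3]:
  cell(2,2) a: {A,T0}  orig:{A}
  cell(3,3) b: {A}
  cell(2,3) ab: {S}

Original NTs in T[2,3] deriving "ab": ["S"]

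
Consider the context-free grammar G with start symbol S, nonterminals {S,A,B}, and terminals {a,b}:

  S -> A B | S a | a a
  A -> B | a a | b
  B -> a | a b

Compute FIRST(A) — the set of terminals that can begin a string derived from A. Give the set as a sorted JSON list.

Compute FIRST by fixpoint:
[1]
  A via A→a a: +{a}
  A via A→b: +{b}
  B via B→a: +{a}
  S via S→A B: +{a,b}
  FIRST[S]={a,b}  FIRST[A]={a,b}  FIRST[B]={a}
[2] (no change)
  FIRST[S]={a,b}  FIRST[A]={a,b}  FIRST[B]={a}

FIRST(A) = ["a", "b"]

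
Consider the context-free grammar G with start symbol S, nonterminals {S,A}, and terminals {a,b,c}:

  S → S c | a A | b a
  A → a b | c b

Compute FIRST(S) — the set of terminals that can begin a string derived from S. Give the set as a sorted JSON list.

FIRST iteration:
iter 1:
  A via A→a b: +{a}
  A via A→c b: +{c}
  S via S→a A: +{a}
  S via S→b a: +{b}
  FIRST[S]={a,b}  FIRST[A]={a,c}
iter 2: done
  FIRST[S]={a,b}  FIRST[A]={a,c}

FIRST(S) = ["a", "b"]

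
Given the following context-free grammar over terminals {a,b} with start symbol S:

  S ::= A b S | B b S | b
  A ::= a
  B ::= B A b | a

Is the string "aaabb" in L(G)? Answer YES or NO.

Convert to CNF:
  S -> A X2 | B X3 | b
  A -> a
  B -> B X1 | a
  T0 -> b
  X1 -> A T0
  X2 -> T0 S
  X3 -> T0 S

Fill CYK table bottom-up:
  cell(0,0) a: {A,B}
  cell(1,1) a: {A,B}
  cell(2,2) a: {A,B}
  cell(3,3) b: {S,T0}  orig:{S}
  cell(4,4) b: {S,T0}  orig:{S}
  cell(0,1) aa: ∅
  cell(1,2) aa: ∅
  cell(2,3) ab: {X1}  orig:{}
  cell(3,4) bb: {X2,X3}  orig:{}
  cell(0,2) aaa: ∅
  cell(1,3) aab: {B}
  cell(2,4) abb: {S}
  cell(0,3) aaab: ∅
  cell(1,4) aabb: ∅
  cell(0,4) aaabb: ∅

S ∉ T[0,4] ⇒ NO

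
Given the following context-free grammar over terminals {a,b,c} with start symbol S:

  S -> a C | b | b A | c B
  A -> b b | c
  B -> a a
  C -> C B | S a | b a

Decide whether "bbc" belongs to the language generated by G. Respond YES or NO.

Convert to CNF:
  S -> T0 A | T1 C | T2 B | b
  A -> T0 T0 | c
  B -> T1 T1
  C -> C B | S T1 | T0 T1
  T0 -> b
  T1 -> a
  T2 -> c

CYK table (by increasing span):
  [0..0]={S,T0}  "b"  orig:{S}
  [1..1]={S,T0}  "b"  orig:{S}
  [2..2]={A,T2}  "c"  orig:{A}
  [0..1]={A}  "bb"
  [1..2]={S}  "bc"
  [0..2]=∅  "bbc"

S ∉ T[0,2] ⇒ NO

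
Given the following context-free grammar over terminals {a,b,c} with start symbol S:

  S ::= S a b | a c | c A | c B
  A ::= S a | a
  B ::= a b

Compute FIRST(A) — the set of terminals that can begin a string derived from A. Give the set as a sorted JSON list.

Compute FIRST by fixpoint:
iter 1:
  A via A→a: +{a}
  B via B→a b: +{a}
  S via S→a c: +{a}
  S via S→c A: +{c}
  FIRST[S]={a,c}  FIRST[A]={a}  FIRST[B]={a}
iter 2:
  A via A→S a: +{c}
  FIRST[S]={a,c}  FIRST[A]={a,c}  FIRST[B]={a}
iter 3: done
  FIRST[S]={a,c}  FIRST[A]={a,c}  FIRST[B]={a}

FIRST(A) = ["a", "c"]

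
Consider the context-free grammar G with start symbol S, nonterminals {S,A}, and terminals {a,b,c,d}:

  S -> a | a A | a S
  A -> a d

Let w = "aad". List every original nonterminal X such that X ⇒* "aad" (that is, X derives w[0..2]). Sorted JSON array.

CNF form of G:
  S -> T0 A | T0 S | a
  A -> T0 T1
  T0 -> a
  T1 -> d

CYK table (by increasing span) (cells [i..j] with 0 ≤ i ≤ j ≤ 2 only):
  [0..0]={S,T0}  "a"  orig:{S}
  [1..1]={S,T0}  "a"  orig:{S}
  [2..2]={T1}  "d"  orig:{}
  [0..1]={S}  "aa"
  [1..2]={A}  "ad"
  [0..2]={S}  "aad"

Original NTs in T[0,2] deriving "aad": ["S"]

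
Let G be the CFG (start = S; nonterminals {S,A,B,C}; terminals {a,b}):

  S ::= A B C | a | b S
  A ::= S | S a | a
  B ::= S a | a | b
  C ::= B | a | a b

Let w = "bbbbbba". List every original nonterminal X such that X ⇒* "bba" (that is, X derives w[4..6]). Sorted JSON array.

CNF form of G:
  S -> A X3 | T1 S | a
  A -> A X2 | S T0 | T1 S | a
  B -> S T0 | a | b
  C -> S T0 | T0 T1 | a | b
  T0 -> a
  T1 -> b
  X2 -> B C
  X3 -> B C

CYK fill, restricted to cells inside w[4..6]:
  [4..4]={B,C,T1}  "b"  orig:{B,C}
  [5..5]={B,C,T1}  "b"  orig:{B,C}
  [6..6]={A,B,C,S,T0}  "a"  orig:{A,B,C,S}
  [4..5]={X2,X3}  "bb"  orig:{}
  [5..6]={A,S,X2,X3}  "ba"  orig:{A,S}
  [4..6]={A,S}  "bba"

Original NTs in T[4,6] deriving "bba": ["A", "S"]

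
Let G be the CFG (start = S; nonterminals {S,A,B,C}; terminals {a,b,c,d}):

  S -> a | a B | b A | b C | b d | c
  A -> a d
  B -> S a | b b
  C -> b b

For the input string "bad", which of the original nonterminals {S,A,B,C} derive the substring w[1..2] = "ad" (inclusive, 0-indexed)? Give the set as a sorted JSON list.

Convert to CNF:
  S -> T0 B | T2 A | T2 C | T2 T1 | a | c
  A -> T0 T1
  B -> S T0 | T2 T2
  C -> T2 T2
  T0 -> a
  T1 -> d
  T2 -> b

CYK fill, restricted to cells inside w[1..2]:
  [1..1]={S,T0}  "a"  orig:{S}
  [2..2]={T1}  "d"  orig:{}
  [1..2]={A}  "ad"

Original NTs in T[1,2] deriving "ad": ["A"]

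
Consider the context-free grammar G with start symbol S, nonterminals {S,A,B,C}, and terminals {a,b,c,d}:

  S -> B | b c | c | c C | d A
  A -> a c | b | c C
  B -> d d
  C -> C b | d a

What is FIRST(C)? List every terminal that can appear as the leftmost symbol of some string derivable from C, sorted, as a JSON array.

FIRST iteration:
[1]
  A via A→a c: +{a}
  A via A→b: +{b}
  A via A→c C: +{c}
  B via B→d d: +{d}
  C via C→d a: +{d}
  S via S→B: +{d}
  S via S→b c: +{b}
  S via S→c: +{c}
  FIRST[S]={b,c,d}  FIRST[A]={a,b,c}  FIRST[B]={d}  FIRST[C]={d}
[2] — fixpoint
  FIRST[S]={b,c,d}  FIRST[A]={a,b,c}  FIRST[B]={d}  FIRST[C]={d}

FIRST(C) = ["d"]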